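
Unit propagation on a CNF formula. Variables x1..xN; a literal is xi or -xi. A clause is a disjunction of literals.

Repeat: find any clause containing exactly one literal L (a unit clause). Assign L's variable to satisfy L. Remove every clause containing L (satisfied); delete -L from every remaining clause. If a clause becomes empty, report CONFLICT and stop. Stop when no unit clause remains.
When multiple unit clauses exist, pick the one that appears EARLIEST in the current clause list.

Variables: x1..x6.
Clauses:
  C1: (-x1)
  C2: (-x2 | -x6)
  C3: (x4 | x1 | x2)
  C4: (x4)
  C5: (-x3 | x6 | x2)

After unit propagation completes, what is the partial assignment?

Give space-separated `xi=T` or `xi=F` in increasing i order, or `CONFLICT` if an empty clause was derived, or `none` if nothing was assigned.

Answer: x1=F x4=T

Derivation:
unit clause [-1] forces x1=F; simplify:
  drop 1 from [4, 1, 2] -> [4, 2]
  satisfied 1 clause(s); 4 remain; assigned so far: [1]
unit clause [4] forces x4=T; simplify:
  satisfied 2 clause(s); 2 remain; assigned so far: [1, 4]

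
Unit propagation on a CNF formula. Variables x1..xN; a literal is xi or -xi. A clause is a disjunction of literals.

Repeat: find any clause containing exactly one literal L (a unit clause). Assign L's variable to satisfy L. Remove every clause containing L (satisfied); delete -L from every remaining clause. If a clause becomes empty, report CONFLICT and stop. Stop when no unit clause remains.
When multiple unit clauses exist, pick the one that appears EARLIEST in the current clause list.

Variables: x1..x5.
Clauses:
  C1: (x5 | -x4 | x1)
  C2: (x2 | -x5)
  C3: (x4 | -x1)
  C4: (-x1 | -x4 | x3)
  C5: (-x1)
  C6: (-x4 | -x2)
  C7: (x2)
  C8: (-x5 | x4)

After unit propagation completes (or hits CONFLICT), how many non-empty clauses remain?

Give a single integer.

unit clause [-1] forces x1=F; simplify:
  drop 1 from [5, -4, 1] -> [5, -4]
  satisfied 3 clause(s); 5 remain; assigned so far: [1]
unit clause [2] forces x2=T; simplify:
  drop -2 from [-4, -2] -> [-4]
  satisfied 2 clause(s); 3 remain; assigned so far: [1, 2]
unit clause [-4] forces x4=F; simplify:
  drop 4 from [-5, 4] -> [-5]
  satisfied 2 clause(s); 1 remain; assigned so far: [1, 2, 4]
unit clause [-5] forces x5=F; simplify:
  satisfied 1 clause(s); 0 remain; assigned so far: [1, 2, 4, 5]

Answer: 0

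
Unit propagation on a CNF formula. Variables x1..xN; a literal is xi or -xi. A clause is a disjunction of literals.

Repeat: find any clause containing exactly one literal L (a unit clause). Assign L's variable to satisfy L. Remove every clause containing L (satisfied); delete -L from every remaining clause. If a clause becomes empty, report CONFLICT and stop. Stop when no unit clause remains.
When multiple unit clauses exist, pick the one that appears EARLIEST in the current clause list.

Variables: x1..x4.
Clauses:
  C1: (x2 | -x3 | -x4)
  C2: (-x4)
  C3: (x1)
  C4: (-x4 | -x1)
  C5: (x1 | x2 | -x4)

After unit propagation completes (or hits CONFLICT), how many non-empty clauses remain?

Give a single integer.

unit clause [-4] forces x4=F; simplify:
  satisfied 4 clause(s); 1 remain; assigned so far: [4]
unit clause [1] forces x1=T; simplify:
  satisfied 1 clause(s); 0 remain; assigned so far: [1, 4]

Answer: 0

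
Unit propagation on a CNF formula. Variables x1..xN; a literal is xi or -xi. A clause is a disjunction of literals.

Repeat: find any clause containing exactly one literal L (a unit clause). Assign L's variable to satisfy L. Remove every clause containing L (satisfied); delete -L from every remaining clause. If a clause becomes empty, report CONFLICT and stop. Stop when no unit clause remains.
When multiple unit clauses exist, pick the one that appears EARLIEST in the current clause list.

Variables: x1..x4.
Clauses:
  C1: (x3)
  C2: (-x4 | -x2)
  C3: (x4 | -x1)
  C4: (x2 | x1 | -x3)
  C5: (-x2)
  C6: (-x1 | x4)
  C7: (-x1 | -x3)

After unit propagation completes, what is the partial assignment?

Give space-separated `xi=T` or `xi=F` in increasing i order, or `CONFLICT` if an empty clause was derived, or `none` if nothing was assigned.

Answer: CONFLICT

Derivation:
unit clause [3] forces x3=T; simplify:
  drop -3 from [2, 1, -3] -> [2, 1]
  drop -3 from [-1, -3] -> [-1]
  satisfied 1 clause(s); 6 remain; assigned so far: [3]
unit clause [-2] forces x2=F; simplify:
  drop 2 from [2, 1] -> [1]
  satisfied 2 clause(s); 4 remain; assigned so far: [2, 3]
unit clause [1] forces x1=T; simplify:
  drop -1 from [4, -1] -> [4]
  drop -1 from [-1, 4] -> [4]
  drop -1 from [-1] -> [] (empty!)
  satisfied 1 clause(s); 3 remain; assigned so far: [1, 2, 3]
CONFLICT (empty clause)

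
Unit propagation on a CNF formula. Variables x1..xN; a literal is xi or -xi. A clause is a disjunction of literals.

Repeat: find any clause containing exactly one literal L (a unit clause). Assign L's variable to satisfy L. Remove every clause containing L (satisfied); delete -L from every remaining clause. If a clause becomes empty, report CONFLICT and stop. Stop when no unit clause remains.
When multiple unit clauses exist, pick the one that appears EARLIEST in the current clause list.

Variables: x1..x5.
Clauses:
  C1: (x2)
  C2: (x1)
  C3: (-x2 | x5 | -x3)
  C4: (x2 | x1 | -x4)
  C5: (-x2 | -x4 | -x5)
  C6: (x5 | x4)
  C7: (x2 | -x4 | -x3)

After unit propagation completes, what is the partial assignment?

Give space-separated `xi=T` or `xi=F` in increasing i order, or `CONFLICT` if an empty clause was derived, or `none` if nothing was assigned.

Answer: x1=T x2=T

Derivation:
unit clause [2] forces x2=T; simplify:
  drop -2 from [-2, 5, -3] -> [5, -3]
  drop -2 from [-2, -4, -5] -> [-4, -5]
  satisfied 3 clause(s); 4 remain; assigned so far: [2]
unit clause [1] forces x1=T; simplify:
  satisfied 1 clause(s); 3 remain; assigned so far: [1, 2]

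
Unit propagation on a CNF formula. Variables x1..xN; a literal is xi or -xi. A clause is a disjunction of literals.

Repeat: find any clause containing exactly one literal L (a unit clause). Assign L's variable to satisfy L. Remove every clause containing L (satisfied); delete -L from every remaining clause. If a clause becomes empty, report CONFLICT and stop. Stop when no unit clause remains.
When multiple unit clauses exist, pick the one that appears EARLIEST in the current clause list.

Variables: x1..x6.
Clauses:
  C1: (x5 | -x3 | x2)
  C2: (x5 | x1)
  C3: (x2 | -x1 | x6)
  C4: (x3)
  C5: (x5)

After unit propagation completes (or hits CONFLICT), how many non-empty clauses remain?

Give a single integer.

Answer: 1

Derivation:
unit clause [3] forces x3=T; simplify:
  drop -3 from [5, -3, 2] -> [5, 2]
  satisfied 1 clause(s); 4 remain; assigned so far: [3]
unit clause [5] forces x5=T; simplify:
  satisfied 3 clause(s); 1 remain; assigned so far: [3, 5]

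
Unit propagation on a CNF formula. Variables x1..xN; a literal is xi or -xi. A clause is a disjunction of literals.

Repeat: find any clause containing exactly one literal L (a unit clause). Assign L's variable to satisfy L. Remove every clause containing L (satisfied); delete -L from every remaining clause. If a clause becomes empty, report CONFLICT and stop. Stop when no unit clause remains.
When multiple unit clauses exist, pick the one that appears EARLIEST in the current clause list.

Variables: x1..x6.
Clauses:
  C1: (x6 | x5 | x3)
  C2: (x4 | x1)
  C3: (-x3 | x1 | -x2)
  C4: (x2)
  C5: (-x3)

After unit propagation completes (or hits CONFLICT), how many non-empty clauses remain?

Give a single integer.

unit clause [2] forces x2=T; simplify:
  drop -2 from [-3, 1, -2] -> [-3, 1]
  satisfied 1 clause(s); 4 remain; assigned so far: [2]
unit clause [-3] forces x3=F; simplify:
  drop 3 from [6, 5, 3] -> [6, 5]
  satisfied 2 clause(s); 2 remain; assigned so far: [2, 3]

Answer: 2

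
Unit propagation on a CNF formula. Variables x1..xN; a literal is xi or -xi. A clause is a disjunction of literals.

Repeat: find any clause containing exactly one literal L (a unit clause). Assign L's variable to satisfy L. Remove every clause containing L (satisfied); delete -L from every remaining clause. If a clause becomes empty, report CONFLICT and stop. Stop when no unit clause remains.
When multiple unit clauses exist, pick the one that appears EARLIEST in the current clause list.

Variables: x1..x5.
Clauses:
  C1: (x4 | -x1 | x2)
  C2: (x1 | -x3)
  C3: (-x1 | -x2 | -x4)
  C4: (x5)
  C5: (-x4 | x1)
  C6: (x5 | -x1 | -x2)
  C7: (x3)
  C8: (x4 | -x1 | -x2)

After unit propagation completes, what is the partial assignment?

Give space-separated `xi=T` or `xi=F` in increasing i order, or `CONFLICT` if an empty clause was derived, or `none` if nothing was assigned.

Answer: x1=T x3=T x5=T

Derivation:
unit clause [5] forces x5=T; simplify:
  satisfied 2 clause(s); 6 remain; assigned so far: [5]
unit clause [3] forces x3=T; simplify:
  drop -3 from [1, -3] -> [1]
  satisfied 1 clause(s); 5 remain; assigned so far: [3, 5]
unit clause [1] forces x1=T; simplify:
  drop -1 from [4, -1, 2] -> [4, 2]
  drop -1 from [-1, -2, -4] -> [-2, -4]
  drop -1 from [4, -1, -2] -> [4, -2]
  satisfied 2 clause(s); 3 remain; assigned so far: [1, 3, 5]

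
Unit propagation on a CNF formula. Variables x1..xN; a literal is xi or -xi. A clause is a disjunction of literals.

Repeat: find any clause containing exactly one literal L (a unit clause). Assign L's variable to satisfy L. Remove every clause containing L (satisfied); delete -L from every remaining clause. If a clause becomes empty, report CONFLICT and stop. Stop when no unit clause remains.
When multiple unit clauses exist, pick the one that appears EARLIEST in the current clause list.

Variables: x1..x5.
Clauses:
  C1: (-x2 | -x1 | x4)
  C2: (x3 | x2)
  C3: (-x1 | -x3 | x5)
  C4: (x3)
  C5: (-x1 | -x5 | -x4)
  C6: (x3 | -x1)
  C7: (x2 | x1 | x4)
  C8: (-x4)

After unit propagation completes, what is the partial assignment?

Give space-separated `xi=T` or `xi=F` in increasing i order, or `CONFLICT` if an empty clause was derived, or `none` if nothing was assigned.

unit clause [3] forces x3=T; simplify:
  drop -3 from [-1, -3, 5] -> [-1, 5]
  satisfied 3 clause(s); 5 remain; assigned so far: [3]
unit clause [-4] forces x4=F; simplify:
  drop 4 from [-2, -1, 4] -> [-2, -1]
  drop 4 from [2, 1, 4] -> [2, 1]
  satisfied 2 clause(s); 3 remain; assigned so far: [3, 4]

Answer: x3=T x4=F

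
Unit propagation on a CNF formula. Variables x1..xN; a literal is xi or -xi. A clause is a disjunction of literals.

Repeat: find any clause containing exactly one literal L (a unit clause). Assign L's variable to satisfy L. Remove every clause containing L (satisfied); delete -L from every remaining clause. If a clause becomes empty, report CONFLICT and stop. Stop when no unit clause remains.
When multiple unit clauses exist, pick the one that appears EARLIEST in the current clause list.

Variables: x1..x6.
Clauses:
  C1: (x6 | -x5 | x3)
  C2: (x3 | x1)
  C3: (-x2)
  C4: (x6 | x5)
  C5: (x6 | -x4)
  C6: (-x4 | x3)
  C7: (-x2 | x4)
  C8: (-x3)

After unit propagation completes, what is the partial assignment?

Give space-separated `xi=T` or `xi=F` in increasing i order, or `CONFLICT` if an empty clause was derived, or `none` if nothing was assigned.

Answer: x1=T x2=F x3=F x4=F

Derivation:
unit clause [-2] forces x2=F; simplify:
  satisfied 2 clause(s); 6 remain; assigned so far: [2]
unit clause [-3] forces x3=F; simplify:
  drop 3 from [6, -5, 3] -> [6, -5]
  drop 3 from [3, 1] -> [1]
  drop 3 from [-4, 3] -> [-4]
  satisfied 1 clause(s); 5 remain; assigned so far: [2, 3]
unit clause [1] forces x1=T; simplify:
  satisfied 1 clause(s); 4 remain; assigned so far: [1, 2, 3]
unit clause [-4] forces x4=F; simplify:
  satisfied 2 clause(s); 2 remain; assigned so far: [1, 2, 3, 4]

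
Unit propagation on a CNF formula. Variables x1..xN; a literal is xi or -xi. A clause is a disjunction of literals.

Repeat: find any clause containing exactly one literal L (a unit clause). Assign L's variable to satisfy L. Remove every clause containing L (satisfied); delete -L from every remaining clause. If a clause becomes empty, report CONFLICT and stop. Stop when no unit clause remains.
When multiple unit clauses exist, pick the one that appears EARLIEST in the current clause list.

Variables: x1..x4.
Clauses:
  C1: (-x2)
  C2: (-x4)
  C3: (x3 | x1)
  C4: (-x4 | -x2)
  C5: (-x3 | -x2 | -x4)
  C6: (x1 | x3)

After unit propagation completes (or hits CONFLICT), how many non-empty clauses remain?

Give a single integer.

Answer: 2

Derivation:
unit clause [-2] forces x2=F; simplify:
  satisfied 3 clause(s); 3 remain; assigned so far: [2]
unit clause [-4] forces x4=F; simplify:
  satisfied 1 clause(s); 2 remain; assigned so far: [2, 4]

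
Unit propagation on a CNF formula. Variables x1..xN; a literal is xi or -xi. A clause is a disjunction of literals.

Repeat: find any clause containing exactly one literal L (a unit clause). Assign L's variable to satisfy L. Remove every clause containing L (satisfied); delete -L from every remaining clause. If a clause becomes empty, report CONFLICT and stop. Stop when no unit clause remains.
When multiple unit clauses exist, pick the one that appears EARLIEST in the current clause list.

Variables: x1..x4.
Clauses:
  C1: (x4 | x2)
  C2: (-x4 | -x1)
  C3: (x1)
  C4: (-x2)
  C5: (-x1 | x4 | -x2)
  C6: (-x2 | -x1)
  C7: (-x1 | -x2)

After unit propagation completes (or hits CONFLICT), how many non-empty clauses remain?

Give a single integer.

unit clause [1] forces x1=T; simplify:
  drop -1 from [-4, -1] -> [-4]
  drop -1 from [-1, 4, -2] -> [4, -2]
  drop -1 from [-2, -1] -> [-2]
  drop -1 from [-1, -2] -> [-2]
  satisfied 1 clause(s); 6 remain; assigned so far: [1]
unit clause [-4] forces x4=F; simplify:
  drop 4 from [4, 2] -> [2]
  drop 4 from [4, -2] -> [-2]
  satisfied 1 clause(s); 5 remain; assigned so far: [1, 4]
unit clause [2] forces x2=T; simplify:
  drop -2 from [-2] -> [] (empty!)
  drop -2 from [-2] -> [] (empty!)
  drop -2 from [-2] -> [] (empty!)
  drop -2 from [-2] -> [] (empty!)
  satisfied 1 clause(s); 4 remain; assigned so far: [1, 2, 4]
CONFLICT (empty clause)

Answer: 0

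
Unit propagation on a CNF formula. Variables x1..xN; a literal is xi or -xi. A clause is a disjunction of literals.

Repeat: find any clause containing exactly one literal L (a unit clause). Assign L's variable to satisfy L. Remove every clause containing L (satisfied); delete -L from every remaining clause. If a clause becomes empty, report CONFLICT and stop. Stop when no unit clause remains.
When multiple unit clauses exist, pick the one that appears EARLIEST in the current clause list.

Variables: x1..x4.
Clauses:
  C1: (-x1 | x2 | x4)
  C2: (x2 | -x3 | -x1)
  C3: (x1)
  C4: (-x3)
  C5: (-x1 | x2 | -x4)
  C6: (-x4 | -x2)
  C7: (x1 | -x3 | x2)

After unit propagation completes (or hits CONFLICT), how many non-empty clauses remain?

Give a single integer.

Answer: 3

Derivation:
unit clause [1] forces x1=T; simplify:
  drop -1 from [-1, 2, 4] -> [2, 4]
  drop -1 from [2, -3, -1] -> [2, -3]
  drop -1 from [-1, 2, -4] -> [2, -4]
  satisfied 2 clause(s); 5 remain; assigned so far: [1]
unit clause [-3] forces x3=F; simplify:
  satisfied 2 clause(s); 3 remain; assigned so far: [1, 3]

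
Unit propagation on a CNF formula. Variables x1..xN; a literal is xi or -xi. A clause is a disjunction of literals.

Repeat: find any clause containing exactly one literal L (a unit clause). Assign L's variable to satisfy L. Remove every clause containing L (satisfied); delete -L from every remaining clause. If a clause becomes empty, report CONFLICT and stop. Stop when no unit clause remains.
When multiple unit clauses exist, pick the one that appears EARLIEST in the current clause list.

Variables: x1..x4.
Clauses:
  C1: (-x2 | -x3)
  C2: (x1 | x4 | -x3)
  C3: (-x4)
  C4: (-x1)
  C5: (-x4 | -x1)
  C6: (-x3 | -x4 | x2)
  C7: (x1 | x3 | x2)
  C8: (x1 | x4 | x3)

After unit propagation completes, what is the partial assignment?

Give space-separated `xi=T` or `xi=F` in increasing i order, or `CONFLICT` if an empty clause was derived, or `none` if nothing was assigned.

Answer: CONFLICT

Derivation:
unit clause [-4] forces x4=F; simplify:
  drop 4 from [1, 4, -3] -> [1, -3]
  drop 4 from [1, 4, 3] -> [1, 3]
  satisfied 3 clause(s); 5 remain; assigned so far: [4]
unit clause [-1] forces x1=F; simplify:
  drop 1 from [1, -3] -> [-3]
  drop 1 from [1, 3, 2] -> [3, 2]
  drop 1 from [1, 3] -> [3]
  satisfied 1 clause(s); 4 remain; assigned so far: [1, 4]
unit clause [-3] forces x3=F; simplify:
  drop 3 from [3, 2] -> [2]
  drop 3 from [3] -> [] (empty!)
  satisfied 2 clause(s); 2 remain; assigned so far: [1, 3, 4]
CONFLICT (empty clause)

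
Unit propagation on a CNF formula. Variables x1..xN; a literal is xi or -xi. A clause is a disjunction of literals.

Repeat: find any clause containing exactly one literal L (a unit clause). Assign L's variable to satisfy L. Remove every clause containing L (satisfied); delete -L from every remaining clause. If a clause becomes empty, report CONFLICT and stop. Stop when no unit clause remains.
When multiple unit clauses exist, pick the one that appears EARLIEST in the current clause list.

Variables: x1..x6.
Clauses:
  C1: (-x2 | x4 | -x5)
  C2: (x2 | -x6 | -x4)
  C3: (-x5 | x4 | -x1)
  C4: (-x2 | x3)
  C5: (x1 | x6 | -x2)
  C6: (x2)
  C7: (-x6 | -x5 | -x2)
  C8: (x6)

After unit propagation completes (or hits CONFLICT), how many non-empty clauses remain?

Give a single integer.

Answer: 0

Derivation:
unit clause [2] forces x2=T; simplify:
  drop -2 from [-2, 4, -5] -> [4, -5]
  drop -2 from [-2, 3] -> [3]
  drop -2 from [1, 6, -2] -> [1, 6]
  drop -2 from [-6, -5, -2] -> [-6, -5]
  satisfied 2 clause(s); 6 remain; assigned so far: [2]
unit clause [3] forces x3=T; simplify:
  satisfied 1 clause(s); 5 remain; assigned so far: [2, 3]
unit clause [6] forces x6=T; simplify:
  drop -6 from [-6, -5] -> [-5]
  satisfied 2 clause(s); 3 remain; assigned so far: [2, 3, 6]
unit clause [-5] forces x5=F; simplify:
  satisfied 3 clause(s); 0 remain; assigned so far: [2, 3, 5, 6]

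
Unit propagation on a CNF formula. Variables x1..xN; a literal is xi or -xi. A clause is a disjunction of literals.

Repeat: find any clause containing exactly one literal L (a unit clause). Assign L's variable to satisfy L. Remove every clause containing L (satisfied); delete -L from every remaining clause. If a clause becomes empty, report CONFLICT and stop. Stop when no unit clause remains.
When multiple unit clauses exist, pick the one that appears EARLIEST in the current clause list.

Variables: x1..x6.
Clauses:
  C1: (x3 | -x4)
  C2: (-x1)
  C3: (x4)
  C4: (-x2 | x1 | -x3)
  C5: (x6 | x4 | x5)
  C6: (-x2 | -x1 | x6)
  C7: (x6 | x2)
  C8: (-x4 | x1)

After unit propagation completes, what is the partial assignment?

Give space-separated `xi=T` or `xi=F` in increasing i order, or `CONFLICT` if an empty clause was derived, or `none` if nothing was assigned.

Answer: CONFLICT

Derivation:
unit clause [-1] forces x1=F; simplify:
  drop 1 from [-2, 1, -3] -> [-2, -3]
  drop 1 from [-4, 1] -> [-4]
  satisfied 2 clause(s); 6 remain; assigned so far: [1]
unit clause [4] forces x4=T; simplify:
  drop -4 from [3, -4] -> [3]
  drop -4 from [-4] -> [] (empty!)
  satisfied 2 clause(s); 4 remain; assigned so far: [1, 4]
CONFLICT (empty clause)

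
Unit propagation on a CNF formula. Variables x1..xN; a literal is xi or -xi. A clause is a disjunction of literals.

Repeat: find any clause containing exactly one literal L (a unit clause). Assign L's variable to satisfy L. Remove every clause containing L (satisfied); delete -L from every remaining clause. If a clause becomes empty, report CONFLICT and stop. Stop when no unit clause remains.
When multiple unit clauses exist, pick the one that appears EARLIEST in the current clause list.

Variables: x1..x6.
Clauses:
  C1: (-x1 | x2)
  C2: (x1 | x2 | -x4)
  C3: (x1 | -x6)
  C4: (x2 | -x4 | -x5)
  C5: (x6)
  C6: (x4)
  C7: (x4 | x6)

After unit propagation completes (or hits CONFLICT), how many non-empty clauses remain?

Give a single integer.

unit clause [6] forces x6=T; simplify:
  drop -6 from [1, -6] -> [1]
  satisfied 2 clause(s); 5 remain; assigned so far: [6]
unit clause [1] forces x1=T; simplify:
  drop -1 from [-1, 2] -> [2]
  satisfied 2 clause(s); 3 remain; assigned so far: [1, 6]
unit clause [2] forces x2=T; simplify:
  satisfied 2 clause(s); 1 remain; assigned so far: [1, 2, 6]
unit clause [4] forces x4=T; simplify:
  satisfied 1 clause(s); 0 remain; assigned so far: [1, 2, 4, 6]

Answer: 0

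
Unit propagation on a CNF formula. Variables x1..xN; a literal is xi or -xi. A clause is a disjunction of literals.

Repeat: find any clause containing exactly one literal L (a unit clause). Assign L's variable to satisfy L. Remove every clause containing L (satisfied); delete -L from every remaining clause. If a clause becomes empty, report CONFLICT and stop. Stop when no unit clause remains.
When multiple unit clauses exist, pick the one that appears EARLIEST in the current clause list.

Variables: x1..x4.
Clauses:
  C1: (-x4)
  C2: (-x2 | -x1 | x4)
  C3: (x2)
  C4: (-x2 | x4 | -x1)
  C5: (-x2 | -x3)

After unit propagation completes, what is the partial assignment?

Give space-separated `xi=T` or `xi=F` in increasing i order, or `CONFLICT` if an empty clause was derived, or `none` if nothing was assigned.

Answer: x1=F x2=T x3=F x4=F

Derivation:
unit clause [-4] forces x4=F; simplify:
  drop 4 from [-2, -1, 4] -> [-2, -1]
  drop 4 from [-2, 4, -1] -> [-2, -1]
  satisfied 1 clause(s); 4 remain; assigned so far: [4]
unit clause [2] forces x2=T; simplify:
  drop -2 from [-2, -1] -> [-1]
  drop -2 from [-2, -1] -> [-1]
  drop -2 from [-2, -3] -> [-3]
  satisfied 1 clause(s); 3 remain; assigned so far: [2, 4]
unit clause [-1] forces x1=F; simplify:
  satisfied 2 clause(s); 1 remain; assigned so far: [1, 2, 4]
unit clause [-3] forces x3=F; simplify:
  satisfied 1 clause(s); 0 remain; assigned so far: [1, 2, 3, 4]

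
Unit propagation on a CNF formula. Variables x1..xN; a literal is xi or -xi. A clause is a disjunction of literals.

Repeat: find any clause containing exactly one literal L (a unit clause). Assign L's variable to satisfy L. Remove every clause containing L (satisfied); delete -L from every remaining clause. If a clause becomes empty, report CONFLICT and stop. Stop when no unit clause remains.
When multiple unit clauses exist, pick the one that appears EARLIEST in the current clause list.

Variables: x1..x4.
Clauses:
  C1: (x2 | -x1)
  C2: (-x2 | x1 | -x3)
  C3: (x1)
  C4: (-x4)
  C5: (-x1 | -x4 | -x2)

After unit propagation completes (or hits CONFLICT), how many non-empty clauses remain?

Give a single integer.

Answer: 0

Derivation:
unit clause [1] forces x1=T; simplify:
  drop -1 from [2, -1] -> [2]
  drop -1 from [-1, -4, -2] -> [-4, -2]
  satisfied 2 clause(s); 3 remain; assigned so far: [1]
unit clause [2] forces x2=T; simplify:
  drop -2 from [-4, -2] -> [-4]
  satisfied 1 clause(s); 2 remain; assigned so far: [1, 2]
unit clause [-4] forces x4=F; simplify:
  satisfied 2 clause(s); 0 remain; assigned so far: [1, 2, 4]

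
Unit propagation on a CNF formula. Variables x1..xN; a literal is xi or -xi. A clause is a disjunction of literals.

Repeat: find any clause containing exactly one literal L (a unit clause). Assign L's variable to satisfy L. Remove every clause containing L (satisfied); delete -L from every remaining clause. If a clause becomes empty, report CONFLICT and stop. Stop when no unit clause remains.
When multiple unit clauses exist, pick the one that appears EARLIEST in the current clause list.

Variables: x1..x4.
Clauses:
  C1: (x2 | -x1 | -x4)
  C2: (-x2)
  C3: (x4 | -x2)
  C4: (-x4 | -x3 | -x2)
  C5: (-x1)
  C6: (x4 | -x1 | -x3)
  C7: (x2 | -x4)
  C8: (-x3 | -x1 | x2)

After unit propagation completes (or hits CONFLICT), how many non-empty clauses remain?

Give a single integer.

Answer: 0

Derivation:
unit clause [-2] forces x2=F; simplify:
  drop 2 from [2, -1, -4] -> [-1, -4]
  drop 2 from [2, -4] -> [-4]
  drop 2 from [-3, -1, 2] -> [-3, -1]
  satisfied 3 clause(s); 5 remain; assigned so far: [2]
unit clause [-1] forces x1=F; simplify:
  satisfied 4 clause(s); 1 remain; assigned so far: [1, 2]
unit clause [-4] forces x4=F; simplify:
  satisfied 1 clause(s); 0 remain; assigned so far: [1, 2, 4]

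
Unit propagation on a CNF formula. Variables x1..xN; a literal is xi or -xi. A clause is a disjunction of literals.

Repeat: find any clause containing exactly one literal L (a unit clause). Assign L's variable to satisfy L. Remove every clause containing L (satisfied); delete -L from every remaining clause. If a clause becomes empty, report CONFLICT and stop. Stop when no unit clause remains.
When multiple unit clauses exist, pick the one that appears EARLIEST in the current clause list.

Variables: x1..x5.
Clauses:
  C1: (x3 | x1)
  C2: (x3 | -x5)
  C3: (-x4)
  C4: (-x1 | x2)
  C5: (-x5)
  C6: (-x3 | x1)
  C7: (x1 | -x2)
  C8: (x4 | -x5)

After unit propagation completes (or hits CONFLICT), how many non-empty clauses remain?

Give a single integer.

unit clause [-4] forces x4=F; simplify:
  drop 4 from [4, -5] -> [-5]
  satisfied 1 clause(s); 7 remain; assigned so far: [4]
unit clause [-5] forces x5=F; simplify:
  satisfied 3 clause(s); 4 remain; assigned so far: [4, 5]

Answer: 4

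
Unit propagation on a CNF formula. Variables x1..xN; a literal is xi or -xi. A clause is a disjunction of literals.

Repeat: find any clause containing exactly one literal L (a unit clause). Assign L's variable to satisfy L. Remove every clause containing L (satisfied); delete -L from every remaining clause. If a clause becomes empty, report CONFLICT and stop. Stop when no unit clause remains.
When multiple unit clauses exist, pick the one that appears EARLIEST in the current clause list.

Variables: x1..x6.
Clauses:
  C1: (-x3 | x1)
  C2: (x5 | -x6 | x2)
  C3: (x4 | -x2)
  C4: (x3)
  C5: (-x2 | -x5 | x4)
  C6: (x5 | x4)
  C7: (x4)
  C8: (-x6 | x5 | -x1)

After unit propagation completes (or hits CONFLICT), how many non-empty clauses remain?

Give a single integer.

unit clause [3] forces x3=T; simplify:
  drop -3 from [-3, 1] -> [1]
  satisfied 1 clause(s); 7 remain; assigned so far: [3]
unit clause [1] forces x1=T; simplify:
  drop -1 from [-6, 5, -1] -> [-6, 5]
  satisfied 1 clause(s); 6 remain; assigned so far: [1, 3]
unit clause [4] forces x4=T; simplify:
  satisfied 4 clause(s); 2 remain; assigned so far: [1, 3, 4]

Answer: 2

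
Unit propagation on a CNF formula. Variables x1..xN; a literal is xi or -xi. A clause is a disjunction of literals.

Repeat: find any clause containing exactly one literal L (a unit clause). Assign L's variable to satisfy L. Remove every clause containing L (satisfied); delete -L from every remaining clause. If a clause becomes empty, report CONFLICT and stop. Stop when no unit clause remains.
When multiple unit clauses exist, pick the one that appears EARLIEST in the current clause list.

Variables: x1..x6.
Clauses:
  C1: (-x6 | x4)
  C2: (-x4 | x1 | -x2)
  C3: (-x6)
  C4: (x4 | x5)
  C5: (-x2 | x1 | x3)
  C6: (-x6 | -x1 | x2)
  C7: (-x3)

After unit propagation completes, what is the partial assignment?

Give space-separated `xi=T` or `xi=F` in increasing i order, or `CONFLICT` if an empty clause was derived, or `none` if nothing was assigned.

unit clause [-6] forces x6=F; simplify:
  satisfied 3 clause(s); 4 remain; assigned so far: [6]
unit clause [-3] forces x3=F; simplify:
  drop 3 from [-2, 1, 3] -> [-2, 1]
  satisfied 1 clause(s); 3 remain; assigned so far: [3, 6]

Answer: x3=F x6=F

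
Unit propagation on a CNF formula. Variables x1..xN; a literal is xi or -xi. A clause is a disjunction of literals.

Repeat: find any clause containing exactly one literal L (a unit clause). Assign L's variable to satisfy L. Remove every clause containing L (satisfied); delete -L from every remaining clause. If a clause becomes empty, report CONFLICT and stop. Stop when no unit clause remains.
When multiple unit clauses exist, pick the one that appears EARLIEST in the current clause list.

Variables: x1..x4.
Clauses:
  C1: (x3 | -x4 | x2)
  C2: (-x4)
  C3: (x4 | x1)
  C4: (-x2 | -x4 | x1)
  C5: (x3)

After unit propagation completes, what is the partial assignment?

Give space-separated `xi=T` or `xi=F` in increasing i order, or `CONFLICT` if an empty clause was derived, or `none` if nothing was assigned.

Answer: x1=T x3=T x4=F

Derivation:
unit clause [-4] forces x4=F; simplify:
  drop 4 from [4, 1] -> [1]
  satisfied 3 clause(s); 2 remain; assigned so far: [4]
unit clause [1] forces x1=T; simplify:
  satisfied 1 clause(s); 1 remain; assigned so far: [1, 4]
unit clause [3] forces x3=T; simplify:
  satisfied 1 clause(s); 0 remain; assigned so far: [1, 3, 4]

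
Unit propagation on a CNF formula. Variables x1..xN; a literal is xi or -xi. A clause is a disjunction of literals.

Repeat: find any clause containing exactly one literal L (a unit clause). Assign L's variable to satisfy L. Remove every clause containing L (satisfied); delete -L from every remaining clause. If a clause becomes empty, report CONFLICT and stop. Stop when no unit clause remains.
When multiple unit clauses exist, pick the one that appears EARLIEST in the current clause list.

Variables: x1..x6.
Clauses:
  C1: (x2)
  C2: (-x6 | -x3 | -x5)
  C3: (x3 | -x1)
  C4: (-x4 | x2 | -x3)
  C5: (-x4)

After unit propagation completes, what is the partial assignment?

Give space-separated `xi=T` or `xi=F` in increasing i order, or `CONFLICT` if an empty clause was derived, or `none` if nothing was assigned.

unit clause [2] forces x2=T; simplify:
  satisfied 2 clause(s); 3 remain; assigned so far: [2]
unit clause [-4] forces x4=F; simplify:
  satisfied 1 clause(s); 2 remain; assigned so far: [2, 4]

Answer: x2=T x4=F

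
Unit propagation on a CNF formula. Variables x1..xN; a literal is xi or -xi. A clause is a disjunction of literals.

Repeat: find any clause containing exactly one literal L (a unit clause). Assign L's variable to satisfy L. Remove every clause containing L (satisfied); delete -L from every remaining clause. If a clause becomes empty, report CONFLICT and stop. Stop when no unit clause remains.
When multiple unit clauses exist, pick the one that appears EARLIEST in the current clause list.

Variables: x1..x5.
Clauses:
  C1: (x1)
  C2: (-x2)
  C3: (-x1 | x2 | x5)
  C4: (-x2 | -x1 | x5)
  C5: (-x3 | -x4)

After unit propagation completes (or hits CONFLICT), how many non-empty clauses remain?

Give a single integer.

unit clause [1] forces x1=T; simplify:
  drop -1 from [-1, 2, 5] -> [2, 5]
  drop -1 from [-2, -1, 5] -> [-2, 5]
  satisfied 1 clause(s); 4 remain; assigned so far: [1]
unit clause [-2] forces x2=F; simplify:
  drop 2 from [2, 5] -> [5]
  satisfied 2 clause(s); 2 remain; assigned so far: [1, 2]
unit clause [5] forces x5=T; simplify:
  satisfied 1 clause(s); 1 remain; assigned so far: [1, 2, 5]

Answer: 1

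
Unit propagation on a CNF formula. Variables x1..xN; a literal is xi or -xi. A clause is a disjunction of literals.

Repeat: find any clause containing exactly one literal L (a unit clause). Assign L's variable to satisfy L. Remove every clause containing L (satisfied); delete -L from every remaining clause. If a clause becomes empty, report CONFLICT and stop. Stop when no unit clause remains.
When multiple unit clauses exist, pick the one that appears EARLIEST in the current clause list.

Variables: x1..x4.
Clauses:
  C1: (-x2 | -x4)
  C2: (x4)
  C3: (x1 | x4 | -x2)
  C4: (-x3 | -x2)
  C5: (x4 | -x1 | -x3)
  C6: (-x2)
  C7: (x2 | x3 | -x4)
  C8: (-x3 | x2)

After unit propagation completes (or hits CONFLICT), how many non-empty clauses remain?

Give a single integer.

Answer: 0

Derivation:
unit clause [4] forces x4=T; simplify:
  drop -4 from [-2, -4] -> [-2]
  drop -4 from [2, 3, -4] -> [2, 3]
  satisfied 3 clause(s); 5 remain; assigned so far: [4]
unit clause [-2] forces x2=F; simplify:
  drop 2 from [2, 3] -> [3]
  drop 2 from [-3, 2] -> [-3]
  satisfied 3 clause(s); 2 remain; assigned so far: [2, 4]
unit clause [3] forces x3=T; simplify:
  drop -3 from [-3] -> [] (empty!)
  satisfied 1 clause(s); 1 remain; assigned so far: [2, 3, 4]
CONFLICT (empty clause)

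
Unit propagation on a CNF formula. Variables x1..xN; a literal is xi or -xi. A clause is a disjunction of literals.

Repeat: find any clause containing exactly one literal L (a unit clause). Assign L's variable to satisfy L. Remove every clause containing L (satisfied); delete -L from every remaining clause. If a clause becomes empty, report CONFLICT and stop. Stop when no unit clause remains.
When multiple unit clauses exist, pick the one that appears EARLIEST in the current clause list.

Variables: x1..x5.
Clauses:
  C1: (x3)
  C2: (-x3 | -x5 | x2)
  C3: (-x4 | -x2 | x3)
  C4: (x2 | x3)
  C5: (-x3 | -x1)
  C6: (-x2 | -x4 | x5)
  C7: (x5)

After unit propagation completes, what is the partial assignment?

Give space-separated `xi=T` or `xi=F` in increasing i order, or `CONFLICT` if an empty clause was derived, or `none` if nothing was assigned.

Answer: x1=F x2=T x3=T x5=T

Derivation:
unit clause [3] forces x3=T; simplify:
  drop -3 from [-3, -5, 2] -> [-5, 2]
  drop -3 from [-3, -1] -> [-1]
  satisfied 3 clause(s); 4 remain; assigned so far: [3]
unit clause [-1] forces x1=F; simplify:
  satisfied 1 clause(s); 3 remain; assigned so far: [1, 3]
unit clause [5] forces x5=T; simplify:
  drop -5 from [-5, 2] -> [2]
  satisfied 2 clause(s); 1 remain; assigned so far: [1, 3, 5]
unit clause [2] forces x2=T; simplify:
  satisfied 1 clause(s); 0 remain; assigned so far: [1, 2, 3, 5]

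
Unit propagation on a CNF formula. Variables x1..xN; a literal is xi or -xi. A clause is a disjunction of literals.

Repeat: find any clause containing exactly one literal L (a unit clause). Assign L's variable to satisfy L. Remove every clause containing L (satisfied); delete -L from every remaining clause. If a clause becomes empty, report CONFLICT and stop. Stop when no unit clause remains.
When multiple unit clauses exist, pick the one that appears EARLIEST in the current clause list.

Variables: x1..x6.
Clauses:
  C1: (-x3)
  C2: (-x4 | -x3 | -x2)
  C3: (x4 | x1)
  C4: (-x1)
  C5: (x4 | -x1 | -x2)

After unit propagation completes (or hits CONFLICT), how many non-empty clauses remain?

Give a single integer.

Answer: 0

Derivation:
unit clause [-3] forces x3=F; simplify:
  satisfied 2 clause(s); 3 remain; assigned so far: [3]
unit clause [-1] forces x1=F; simplify:
  drop 1 from [4, 1] -> [4]
  satisfied 2 clause(s); 1 remain; assigned so far: [1, 3]
unit clause [4] forces x4=T; simplify:
  satisfied 1 clause(s); 0 remain; assigned so far: [1, 3, 4]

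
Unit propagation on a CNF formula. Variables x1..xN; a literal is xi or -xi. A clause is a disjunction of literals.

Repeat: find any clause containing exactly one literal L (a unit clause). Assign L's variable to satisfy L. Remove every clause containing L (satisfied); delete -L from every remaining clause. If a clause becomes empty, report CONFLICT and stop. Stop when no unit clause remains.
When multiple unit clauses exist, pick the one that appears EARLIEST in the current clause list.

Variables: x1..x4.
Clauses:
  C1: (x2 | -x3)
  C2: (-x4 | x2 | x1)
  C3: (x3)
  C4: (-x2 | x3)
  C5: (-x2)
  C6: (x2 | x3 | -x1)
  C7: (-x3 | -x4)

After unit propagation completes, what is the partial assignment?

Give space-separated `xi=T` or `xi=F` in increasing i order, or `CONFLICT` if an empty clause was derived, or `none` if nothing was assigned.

Answer: CONFLICT

Derivation:
unit clause [3] forces x3=T; simplify:
  drop -3 from [2, -3] -> [2]
  drop -3 from [-3, -4] -> [-4]
  satisfied 3 clause(s); 4 remain; assigned so far: [3]
unit clause [2] forces x2=T; simplify:
  drop -2 from [-2] -> [] (empty!)
  satisfied 2 clause(s); 2 remain; assigned so far: [2, 3]
CONFLICT (empty clause)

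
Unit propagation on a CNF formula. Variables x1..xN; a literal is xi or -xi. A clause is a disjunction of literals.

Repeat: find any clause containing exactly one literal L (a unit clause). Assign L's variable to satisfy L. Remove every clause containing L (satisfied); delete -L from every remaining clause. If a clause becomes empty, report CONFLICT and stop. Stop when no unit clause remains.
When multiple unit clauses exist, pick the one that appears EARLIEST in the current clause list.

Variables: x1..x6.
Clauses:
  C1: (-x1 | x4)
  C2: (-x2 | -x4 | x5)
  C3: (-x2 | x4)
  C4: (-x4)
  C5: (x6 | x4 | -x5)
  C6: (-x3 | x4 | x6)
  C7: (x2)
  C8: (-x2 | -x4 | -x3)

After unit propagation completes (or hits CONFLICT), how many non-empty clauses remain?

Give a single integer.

Answer: 2

Derivation:
unit clause [-4] forces x4=F; simplify:
  drop 4 from [-1, 4] -> [-1]
  drop 4 from [-2, 4] -> [-2]
  drop 4 from [6, 4, -5] -> [6, -5]
  drop 4 from [-3, 4, 6] -> [-3, 6]
  satisfied 3 clause(s); 5 remain; assigned so far: [4]
unit clause [-1] forces x1=F; simplify:
  satisfied 1 clause(s); 4 remain; assigned so far: [1, 4]
unit clause [-2] forces x2=F; simplify:
  drop 2 from [2] -> [] (empty!)
  satisfied 1 clause(s); 3 remain; assigned so far: [1, 2, 4]
CONFLICT (empty clause)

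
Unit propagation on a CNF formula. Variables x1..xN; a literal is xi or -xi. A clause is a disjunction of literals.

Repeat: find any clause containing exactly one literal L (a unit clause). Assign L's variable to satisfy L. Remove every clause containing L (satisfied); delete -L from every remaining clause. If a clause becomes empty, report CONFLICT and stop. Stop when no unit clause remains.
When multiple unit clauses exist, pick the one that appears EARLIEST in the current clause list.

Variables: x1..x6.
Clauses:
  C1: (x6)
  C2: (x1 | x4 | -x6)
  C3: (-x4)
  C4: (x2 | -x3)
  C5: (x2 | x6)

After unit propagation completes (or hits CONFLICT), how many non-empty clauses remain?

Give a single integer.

unit clause [6] forces x6=T; simplify:
  drop -6 from [1, 4, -6] -> [1, 4]
  satisfied 2 clause(s); 3 remain; assigned so far: [6]
unit clause [-4] forces x4=F; simplify:
  drop 4 from [1, 4] -> [1]
  satisfied 1 clause(s); 2 remain; assigned so far: [4, 6]
unit clause [1] forces x1=T; simplify:
  satisfied 1 clause(s); 1 remain; assigned so far: [1, 4, 6]

Answer: 1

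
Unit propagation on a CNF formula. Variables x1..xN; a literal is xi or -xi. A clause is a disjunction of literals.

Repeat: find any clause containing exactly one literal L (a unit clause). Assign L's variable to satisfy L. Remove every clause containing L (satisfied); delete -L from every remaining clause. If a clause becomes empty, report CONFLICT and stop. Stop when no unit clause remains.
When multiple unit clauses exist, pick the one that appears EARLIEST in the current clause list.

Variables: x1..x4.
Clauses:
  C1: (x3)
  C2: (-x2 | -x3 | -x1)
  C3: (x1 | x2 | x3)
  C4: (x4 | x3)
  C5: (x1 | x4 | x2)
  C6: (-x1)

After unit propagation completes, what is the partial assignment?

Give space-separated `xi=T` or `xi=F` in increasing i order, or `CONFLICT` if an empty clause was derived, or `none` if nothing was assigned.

unit clause [3] forces x3=T; simplify:
  drop -3 from [-2, -3, -1] -> [-2, -1]
  satisfied 3 clause(s); 3 remain; assigned so far: [3]
unit clause [-1] forces x1=F; simplify:
  drop 1 from [1, 4, 2] -> [4, 2]
  satisfied 2 clause(s); 1 remain; assigned so far: [1, 3]

Answer: x1=F x3=T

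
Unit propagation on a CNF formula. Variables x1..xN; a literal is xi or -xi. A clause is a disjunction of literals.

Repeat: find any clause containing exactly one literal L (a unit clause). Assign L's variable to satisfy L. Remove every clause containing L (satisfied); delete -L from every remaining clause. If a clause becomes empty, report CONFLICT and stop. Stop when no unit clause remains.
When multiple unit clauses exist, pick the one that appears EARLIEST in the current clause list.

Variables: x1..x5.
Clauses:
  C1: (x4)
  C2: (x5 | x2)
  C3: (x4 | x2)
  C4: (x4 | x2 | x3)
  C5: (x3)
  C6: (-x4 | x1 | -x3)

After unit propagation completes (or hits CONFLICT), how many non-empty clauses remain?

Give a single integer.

Answer: 1

Derivation:
unit clause [4] forces x4=T; simplify:
  drop -4 from [-4, 1, -3] -> [1, -3]
  satisfied 3 clause(s); 3 remain; assigned so far: [4]
unit clause [3] forces x3=T; simplify:
  drop -3 from [1, -3] -> [1]
  satisfied 1 clause(s); 2 remain; assigned so far: [3, 4]
unit clause [1] forces x1=T; simplify:
  satisfied 1 clause(s); 1 remain; assigned so far: [1, 3, 4]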